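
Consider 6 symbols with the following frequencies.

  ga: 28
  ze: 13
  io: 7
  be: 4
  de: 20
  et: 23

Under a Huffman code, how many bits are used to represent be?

Repeatedly merge the two smallest:
be(4) + io(7) → 11
11 + ze(13) → 24
de(20) + et(23) → 43
24 + ga(28) → 52
43 + 52 → 95
be sits 4 levels below the root, so its codeword is 4 bits.

4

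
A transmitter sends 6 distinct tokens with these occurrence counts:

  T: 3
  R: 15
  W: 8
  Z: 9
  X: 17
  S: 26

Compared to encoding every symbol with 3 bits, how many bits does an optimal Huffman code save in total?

Fixed-length: 3 bits × 78 symbols = 234 bits.
Huffman merges:
merge T(3) and W(8): 11
merge Z(9) and 11: 20
merge R(15) and X(17): 32
merge 20 and S(26): 46
merge 32 and 46: 78
Huffman total = 11 + 20 + 32 + 46 + 78 = 187 bits.
Saving = 234 − 187 = 47 bits.

47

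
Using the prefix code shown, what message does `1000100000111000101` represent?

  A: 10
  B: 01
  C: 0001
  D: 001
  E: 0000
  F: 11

Read left to right; each codeword is recognised as soon as it completes (prefix code):
  10→A | 001→D | 0000→E | 01→B | 11→F | 0001→C | 01→B
Decoded message: ADEBFCB

ADEBFCB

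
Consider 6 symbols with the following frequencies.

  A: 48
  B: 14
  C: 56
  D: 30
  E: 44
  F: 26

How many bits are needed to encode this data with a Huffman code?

Greedily combine the two least-frequent nodes:
merge B(14) and F(26): 40
merge D(30) and 40: 70
merge E(44) and A(48): 92
merge C(56) and 70: 126
merge 92 and 126: 218
Each symbol's bit-cost is frequency × depth; summing gives 546 bits (equivalently 40 + 70 + 92 + 126 + 218).

546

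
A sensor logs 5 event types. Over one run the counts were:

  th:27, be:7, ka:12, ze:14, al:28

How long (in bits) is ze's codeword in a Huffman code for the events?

Repeatedly merge the two smallest:
combine be(7), ka(12) → 19
combine ze(14), 19 → 33
combine th(27), al(28) → 55
combine 33, 55 → 88
The subtree containing ze is merged 2 times, so code length = 2.

2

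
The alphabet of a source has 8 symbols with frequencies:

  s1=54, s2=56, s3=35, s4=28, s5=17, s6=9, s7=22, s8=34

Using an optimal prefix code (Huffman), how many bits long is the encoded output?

Merge the two smallest weights repeatedly:
s6(9) + s5(17) → 26
s7(22) + 26 → 48
s4(28) + s8(34) → 62
s3(35) + 48 → 83
s1(54) + s2(56) → 110
62 + 83 → 145
110 + 145 → 255
Total encoded bits = sum of merged weights = 26 + 48 + 62 + 83 + 110 + 145 + 255 = 729.

729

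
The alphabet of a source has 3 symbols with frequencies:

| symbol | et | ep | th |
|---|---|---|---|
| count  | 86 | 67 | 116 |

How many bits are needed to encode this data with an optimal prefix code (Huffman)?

422

Merge the two smallest weights repeatedly:
merge ep(67) and et(86): 153
merge th(116) and 153: 269
Each symbol's bit-cost is frequency × depth; summing gives 422 bits (equivalently 153 + 269).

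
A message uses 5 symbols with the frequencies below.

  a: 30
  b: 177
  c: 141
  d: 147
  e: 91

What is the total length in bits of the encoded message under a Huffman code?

Build the Huffman tree bottom-up:
a(30) + e(91) → 121
121 + c(141) → 262
d(147) + b(177) → 324
262 + 324 → 586
The encoded length is the sum of every internal node's weight: 121 + 262 + 324 + 586 = 1293 bits.

1293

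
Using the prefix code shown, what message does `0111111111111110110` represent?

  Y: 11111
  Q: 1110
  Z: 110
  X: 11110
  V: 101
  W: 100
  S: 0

SYYXZ

Read left to right; each codeword is recognised as soon as it completes (prefix code):
  0→S | 11111→Y | 11111→Y | 11110→X | 110→Z
Decoded message: SYYXZ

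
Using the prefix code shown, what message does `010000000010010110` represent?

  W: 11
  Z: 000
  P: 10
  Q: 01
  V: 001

Read left to right; each codeword is recognised as soon as it completes (prefix code):
  01→Q | 000→Z | 000→Z | 001→V | 001→V | 01→Q | 10→P
Decoded message: QZZVVQP

QZZVVQP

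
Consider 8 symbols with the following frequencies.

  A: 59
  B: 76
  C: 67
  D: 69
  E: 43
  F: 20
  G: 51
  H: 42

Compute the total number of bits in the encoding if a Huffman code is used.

Merge the two smallest weights repeatedly:
merge F(20) and H(42): 62
merge E(43) and G(51): 94
merge A(59) and 62: 121
merge C(67) and D(69): 136
merge B(76) and 94: 170
merge 121 and 136: 257
merge 170 and 257: 427
Total encoded bits = sum of merged weights = 62 + 94 + 121 + 136 + 170 + 257 + 427 = 1267.

1267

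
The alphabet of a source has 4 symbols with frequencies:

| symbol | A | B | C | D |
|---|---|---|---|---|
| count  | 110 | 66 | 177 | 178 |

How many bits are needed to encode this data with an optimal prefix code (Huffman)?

Greedily combine the two least-frequent nodes:
combine B(66), A(110) → 176
combine 176, C(177) → 353
combine D(178), 353 → 531
Total encoded bits = sum of merged weights = 176 + 353 + 531 = 1060.

1060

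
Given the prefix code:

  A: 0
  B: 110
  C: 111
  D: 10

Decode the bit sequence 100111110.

Read left to right; each codeword is recognised as soon as it completes (prefix code):
  10→D | 0→A | 111→C | 110→B
Decoded message: DACB

DACB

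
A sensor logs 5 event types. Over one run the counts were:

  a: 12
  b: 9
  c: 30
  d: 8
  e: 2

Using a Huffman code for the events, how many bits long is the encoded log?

Merge the two smallest weights repeatedly:
e(2) + d(8) → 10
b(9) + 10 → 19
a(12) + 19 → 31
c(30) + 31 → 61
The encoded length is the sum of every internal node's weight: 10 + 19 + 31 + 61 = 121 bits.

121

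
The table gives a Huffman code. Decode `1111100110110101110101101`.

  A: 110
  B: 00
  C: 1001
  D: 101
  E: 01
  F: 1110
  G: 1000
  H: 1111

HCDDEADD

Read left to right; each codeword is recognised as soon as it completes (prefix code):
  1111→H | 1001→C | 101→D | 101→D | 01→E | 110→A | 101→D | 101→D
Decoded message: HCDDEADD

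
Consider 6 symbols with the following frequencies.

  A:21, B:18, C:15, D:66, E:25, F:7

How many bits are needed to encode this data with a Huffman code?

Merge the two smallest weights repeatedly:
combine F(7), C(15) → 22
combine B(18), A(21) → 39
combine 22, E(25) → 47
combine 39, 47 → 86
combine D(66), 86 → 152
The encoded length is the sum of every internal node's weight: 22 + 39 + 47 + 86 + 152 = 346 bits.

346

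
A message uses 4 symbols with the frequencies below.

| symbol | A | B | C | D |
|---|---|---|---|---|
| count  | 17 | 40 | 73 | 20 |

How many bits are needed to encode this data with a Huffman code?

Merge the two smallest weights repeatedly:
A(17) + D(20) → 37
37 + B(40) → 77
C(73) + 77 → 150
Each symbol's bit-cost is frequency × depth; summing gives 264 bits (equivalently 37 + 77 + 150).

264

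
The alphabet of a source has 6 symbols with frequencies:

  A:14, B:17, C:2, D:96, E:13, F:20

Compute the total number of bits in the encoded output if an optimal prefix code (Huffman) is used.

309

Build the Huffman tree bottom-up:
C(2) + E(13) → 15
A(14) + 15 → 29
B(17) + F(20) → 37
29 + 37 → 66
66 + D(96) → 162
Total encoded bits = sum of merged weights = 15 + 29 + 37 + 66 + 162 = 309.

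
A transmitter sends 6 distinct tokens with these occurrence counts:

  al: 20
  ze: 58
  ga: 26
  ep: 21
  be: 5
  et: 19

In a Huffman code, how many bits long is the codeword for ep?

3

Repeatedly merge the two smallest:
be(5) + et(19) → 24
al(20) + ep(21) → 41
24 + ga(26) → 50
41 + 50 → 91
ze(58) + 91 → 149
The subtree containing ep is merged 3 times, so code length = 3.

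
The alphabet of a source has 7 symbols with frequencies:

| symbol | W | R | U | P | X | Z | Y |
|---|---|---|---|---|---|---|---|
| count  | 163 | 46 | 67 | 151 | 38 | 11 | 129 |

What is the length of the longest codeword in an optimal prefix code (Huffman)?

Merge the two lowest-weight nodes at each step:
Z(11) + X(38) → 49
R(46) + 49 → 95
U(67) + 95 → 162
Y(129) + P(151) → 280
162 + W(163) → 325
280 + 325 → 605
The rarest symbols sit at the bottom; the longest codeword is 5 bits.

5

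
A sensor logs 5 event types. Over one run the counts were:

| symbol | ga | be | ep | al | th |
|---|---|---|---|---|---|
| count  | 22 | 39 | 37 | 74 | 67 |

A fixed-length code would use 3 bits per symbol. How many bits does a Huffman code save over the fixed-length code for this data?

180

Fixed-length: 3 bits × 239 symbols = 717 bits.
Huffman merges:
combine ga(22), ep(37) → 59
combine be(39), 59 → 98
combine th(67), al(74) → 141
combine 98, 141 → 239
Huffman total = 59 + 98 + 141 + 239 = 537 bits.
Saving = 717 − 537 = 180 bits.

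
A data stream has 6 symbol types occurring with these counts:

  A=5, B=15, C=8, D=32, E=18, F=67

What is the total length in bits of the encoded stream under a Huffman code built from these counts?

310

Merge the two smallest weights repeatedly:
merge A(5) and C(8): 13
merge 13 and B(15): 28
merge E(18) and 28: 46
merge D(32) and 46: 78
merge F(67) and 78: 145
The encoded length is the sum of every internal node's weight: 13 + 28 + 46 + 78 + 145 = 310 bits.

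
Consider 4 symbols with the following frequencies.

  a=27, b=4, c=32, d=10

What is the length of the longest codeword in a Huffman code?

Merge the two lowest-weight nodes at each step:
b(4) + d(10) → 14
14 + a(27) → 41
c(32) + 41 → 73
The rarest symbols sit at the bottom; the longest codeword is 3 bits.

3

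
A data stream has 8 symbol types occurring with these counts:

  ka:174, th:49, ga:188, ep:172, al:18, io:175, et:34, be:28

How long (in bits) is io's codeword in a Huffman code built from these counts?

Huffman merges, smallest pair first:
merge al(18) and be(28): 46
merge et(34) and 46: 80
merge th(49) and 80: 129
merge 129 and ep(172): 301
merge ka(174) and io(175): 349
merge ga(188) and 301: 489
merge 349 and 489: 838
The subtree containing io is merged 2 times, so code length = 2.

2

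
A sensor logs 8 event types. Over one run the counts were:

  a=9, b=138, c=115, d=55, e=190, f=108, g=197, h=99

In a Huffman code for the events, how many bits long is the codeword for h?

Huffman merges, smallest pair first:
combine a(9), d(55) → 64
combine 64, h(99) → 163
combine f(108), c(115) → 223
combine b(138), 163 → 301
combine e(190), g(197) → 387
combine 223, 301 → 524
combine 387, 524 → 911
The subtree containing h is merged 4 times, so code length = 4.

4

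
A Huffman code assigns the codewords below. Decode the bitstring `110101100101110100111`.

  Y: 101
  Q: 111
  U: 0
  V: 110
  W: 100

VYWYVWQ

Read left to right; each codeword is recognised as soon as it completes (prefix code):
  110→V | 101→Y | 100→W | 101→Y | 110→V | 100→W | 111→Q
Decoded message: VYWYVWQ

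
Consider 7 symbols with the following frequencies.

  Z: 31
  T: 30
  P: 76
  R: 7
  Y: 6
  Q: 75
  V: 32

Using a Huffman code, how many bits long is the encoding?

Greedily combine the two least-frequent nodes:
merge Y(6) and R(7): 13
merge 13 and T(30): 43
merge Z(31) and V(32): 63
merge 43 and 63: 106
merge Q(75) and P(76): 151
merge 106 and 151: 257
Total encoded bits = sum of merged weights = 13 + 43 + 63 + 106 + 151 + 257 = 633.

633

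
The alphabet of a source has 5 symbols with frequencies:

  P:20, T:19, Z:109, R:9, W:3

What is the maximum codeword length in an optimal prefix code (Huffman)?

Merge the two lowest-weight nodes at each step:
merge W(3) and R(9): 12
merge 12 and T(19): 31
merge P(20) and 31: 51
merge 51 and Z(109): 160
Maximum depth reached is 4.

4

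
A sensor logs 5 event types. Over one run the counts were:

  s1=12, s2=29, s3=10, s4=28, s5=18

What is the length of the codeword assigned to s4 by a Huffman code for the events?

Repeatedly merge the two smallest:
combine s3(10), s1(12) → 22
combine s5(18), 22 → 40
combine s4(28), s2(29) → 57
combine 40, 57 → 97
s4's leaf is at depth 2, giving a 2-bit codeword.

2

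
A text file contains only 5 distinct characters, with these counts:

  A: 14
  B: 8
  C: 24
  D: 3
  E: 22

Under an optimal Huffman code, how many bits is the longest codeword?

Merge the two lowest-weight nodes at each step:
D(3) + B(8) → 11
11 + A(14) → 25
E(22) + C(24) → 46
25 + 46 → 71
The rarest symbols sit at the bottom; the longest codeword is 3 bits.

3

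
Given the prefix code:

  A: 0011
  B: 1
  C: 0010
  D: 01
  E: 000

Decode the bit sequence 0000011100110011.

Read left to right; each codeword is recognised as soon as it completes (prefix code):
  000→E | 0011→A | 1→B | 0011→A | 0011→A
Decoded message: EABAA

EABAA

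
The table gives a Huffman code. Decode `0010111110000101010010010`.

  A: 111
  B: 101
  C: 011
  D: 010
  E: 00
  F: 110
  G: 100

Read left to right; each codeword is recognised as soon as it completes (prefix code):
  00→E | 101→B | 111→A | 100→G | 00→E | 101→B | 010→D | 010→D | 010→D
Decoded message: EBAGEBDDD

EBAGEBDDD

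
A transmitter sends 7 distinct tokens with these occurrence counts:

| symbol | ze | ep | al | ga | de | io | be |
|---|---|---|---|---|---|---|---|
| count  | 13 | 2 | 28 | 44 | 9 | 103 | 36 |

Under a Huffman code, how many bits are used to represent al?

Huffman merges, smallest pair first:
merge ep(2) and de(9): 11
merge 11 and ze(13): 24
merge 24 and al(28): 52
merge be(36) and ga(44): 80
merge 52 and 80: 132
merge io(103) and 132: 235
The subtree containing al is merged 3 times, so code length = 3.

3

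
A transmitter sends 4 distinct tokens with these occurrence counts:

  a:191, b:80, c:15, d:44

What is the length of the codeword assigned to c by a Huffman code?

Repeatedly merge the two smallest:
c(15) + d(44) → 59
59 + b(80) → 139
139 + a(191) → 330
c's leaf is at depth 3, giving a 3-bit codeword.

3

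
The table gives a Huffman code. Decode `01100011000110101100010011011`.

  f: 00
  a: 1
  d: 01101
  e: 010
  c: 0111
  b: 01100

bbdbeda

Read left to right; each codeword is recognised as soon as it completes (prefix code):
  01100→b | 01100→b | 01101→d | 01100→b | 010→e | 01101→d | 1→a
Decoded message: bbdbeda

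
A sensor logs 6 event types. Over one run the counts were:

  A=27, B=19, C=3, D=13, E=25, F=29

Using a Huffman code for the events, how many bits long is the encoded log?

283

Greedily combine the two least-frequent nodes:
combine C(3), D(13) → 16
combine 16, B(19) → 35
combine E(25), A(27) → 52
combine F(29), 35 → 64
combine 52, 64 → 116
Each symbol's bit-cost is frequency × depth; summing gives 283 bits (equivalently 16 + 35 + 52 + 64 + 116).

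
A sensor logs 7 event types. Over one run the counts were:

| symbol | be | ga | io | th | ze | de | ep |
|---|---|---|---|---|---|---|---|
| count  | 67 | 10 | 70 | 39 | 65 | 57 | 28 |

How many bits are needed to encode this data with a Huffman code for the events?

909

Merge the two smallest weights repeatedly:
merge ga(10) and ep(28): 38
merge 38 and th(39): 77
merge de(57) and ze(65): 122
merge be(67) and io(70): 137
merge 77 and 122: 199
merge 137 and 199: 336
Total encoded bits = sum of merged weights = 38 + 77 + 122 + 137 + 199 + 336 = 909.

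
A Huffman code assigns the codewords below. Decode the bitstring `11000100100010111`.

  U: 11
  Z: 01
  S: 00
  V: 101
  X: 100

USZSXZZU

Read left to right; each codeword is recognised as soon as it completes (prefix code):
  11→U | 00→S | 01→Z | 00→S | 100→X | 01→Z | 01→Z | 11→U
Decoded message: USZSXZZU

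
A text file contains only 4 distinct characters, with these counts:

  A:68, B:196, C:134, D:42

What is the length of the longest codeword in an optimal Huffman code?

Merge the two lowest-weight nodes at each step:
combine D(42), A(68) → 110
combine 110, C(134) → 244
combine B(196), 244 → 440
The rarest symbols sit at the bottom; the longest codeword is 3 bits.

3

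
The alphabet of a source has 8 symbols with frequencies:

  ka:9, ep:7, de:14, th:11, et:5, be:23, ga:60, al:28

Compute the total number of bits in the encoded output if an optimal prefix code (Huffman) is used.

409

Build the Huffman tree bottom-up:
merge et(5) and ep(7): 12
merge ka(9) and th(11): 20
merge 12 and de(14): 26
merge 20 and be(23): 43
merge 26 and al(28): 54
merge 43 and 54: 97
merge ga(60) and 97: 157
Each symbol's bit-cost is frequency × depth; summing gives 409 bits (equivalently 12 + 20 + 26 + 43 + 54 + 97 + 157).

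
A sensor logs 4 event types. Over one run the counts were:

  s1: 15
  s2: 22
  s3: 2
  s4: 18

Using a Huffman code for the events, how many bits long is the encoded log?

Greedily combine the two least-frequent nodes:
merge s3(2) and s1(15): 17
merge 17 and s4(18): 35
merge s2(22) and 35: 57
The encoded length is the sum of every internal node's weight: 17 + 35 + 57 = 109 bits.

109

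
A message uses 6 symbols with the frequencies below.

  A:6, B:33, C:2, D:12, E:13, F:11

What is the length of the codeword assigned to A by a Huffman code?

Huffman merges, smallest pair first:
C(2) + A(6) → 8
8 + F(11) → 19
D(12) + E(13) → 25
19 + 25 → 44
B(33) + 44 → 77
The subtree containing A is merged 4 times, so code length = 4.

4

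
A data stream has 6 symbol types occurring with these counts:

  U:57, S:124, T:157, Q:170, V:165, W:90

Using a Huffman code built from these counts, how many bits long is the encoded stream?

1944

Greedily combine the two least-frequent nodes:
U(57) + W(90) → 147
S(124) + 147 → 271
T(157) + V(165) → 322
Q(170) + 271 → 441
322 + 441 → 763
Total encoded bits = sum of merged weights = 147 + 271 + 322 + 441 + 763 = 1944.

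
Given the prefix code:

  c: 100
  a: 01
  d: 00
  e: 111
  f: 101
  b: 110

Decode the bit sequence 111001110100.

edead

Read left to right; each codeword is recognised as soon as it completes (prefix code):
  111→e | 00→d | 111→e | 01→a | 00→d
Decoded message: edead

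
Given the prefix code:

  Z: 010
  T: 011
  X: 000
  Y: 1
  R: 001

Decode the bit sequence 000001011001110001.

Read left to right; each codeword is recognised as soon as it completes (prefix code):
  000→X | 001→R | 011→T | 001→R | 1→Y | 1→Y | 000→X | 1→Y
Decoded message: XRTRYYXY

XRTRYYXY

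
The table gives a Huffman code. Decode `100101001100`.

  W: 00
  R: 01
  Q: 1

Read left to right; each codeword is recognised as soon as it completes (prefix code):
  1→Q | 00→W | 1→Q | 01→R | 00→W | 1→Q | 1→Q | 00→W
Decoded message: QWQRWQQW

QWQRWQQW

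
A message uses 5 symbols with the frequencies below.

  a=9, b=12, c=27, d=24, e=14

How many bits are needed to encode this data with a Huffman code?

Build the Huffman tree bottom-up:
combine a(9), b(12) → 21
combine e(14), 21 → 35
combine d(24), c(27) → 51
combine 35, 51 → 86
Each symbol's bit-cost is frequency × depth; summing gives 193 bits (equivalently 21 + 35 + 51 + 86).

193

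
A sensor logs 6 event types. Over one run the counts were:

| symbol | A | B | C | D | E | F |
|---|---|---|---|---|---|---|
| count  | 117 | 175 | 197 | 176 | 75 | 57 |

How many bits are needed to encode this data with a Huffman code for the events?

1975

Greedily combine the two least-frequent nodes:
F(57) + E(75) → 132
A(117) + 132 → 249
B(175) + D(176) → 351
C(197) + 249 → 446
351 + 446 → 797
The encoded length is the sum of every internal node's weight: 132 + 249 + 351 + 446 + 797 = 1975 bits.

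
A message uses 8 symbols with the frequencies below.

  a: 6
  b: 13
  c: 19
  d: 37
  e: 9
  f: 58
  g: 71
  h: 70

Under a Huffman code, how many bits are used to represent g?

Huffman merges, smallest pair first:
a(6) + e(9) → 15
b(13) + 15 → 28
c(19) + 28 → 47
d(37) + 47 → 84
f(58) + h(70) → 128
g(71) + 84 → 155
128 + 155 → 283
The subtree containing g is merged 2 times, so code length = 2.

2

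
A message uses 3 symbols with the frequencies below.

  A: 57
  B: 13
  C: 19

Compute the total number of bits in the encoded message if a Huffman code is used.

Build the Huffman tree bottom-up:
combine B(13), C(19) → 32
combine 32, A(57) → 89
Each symbol's bit-cost is frequency × depth; summing gives 121 bits (equivalently 32 + 89).

121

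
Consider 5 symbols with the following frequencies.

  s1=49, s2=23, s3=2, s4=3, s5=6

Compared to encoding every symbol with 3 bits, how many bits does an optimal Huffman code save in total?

Fixed-length: 3 bits × 83 symbols = 249 bits.
Huffman merges:
s3(2) + s4(3) → 5
5 + s5(6) → 11
11 + s2(23) → 34
34 + s1(49) → 83
Huffman total = 5 + 11 + 34 + 83 = 133 bits.
Saving = 249 − 133 = 116 bits.

116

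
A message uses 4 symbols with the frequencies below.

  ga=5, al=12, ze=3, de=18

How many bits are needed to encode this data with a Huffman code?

Build the Huffman tree bottom-up:
merge ze(3) and ga(5): 8
merge 8 and al(12): 20
merge de(18) and 20: 38
Total encoded bits = sum of merged weights = 8 + 20 + 38 = 66.

66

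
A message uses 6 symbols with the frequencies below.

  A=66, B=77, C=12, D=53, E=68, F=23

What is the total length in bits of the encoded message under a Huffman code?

Merge the two smallest weights repeatedly:
combine C(12), F(23) → 35
combine 35, D(53) → 88
combine A(66), E(68) → 134
combine B(77), 88 → 165
combine 134, 165 → 299
The encoded length is the sum of every internal node's weight: 35 + 88 + 134 + 165 + 299 = 721 bits.

721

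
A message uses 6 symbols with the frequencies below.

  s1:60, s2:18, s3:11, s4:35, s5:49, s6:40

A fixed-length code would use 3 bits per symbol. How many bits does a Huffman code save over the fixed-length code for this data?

Fixed-length: 3 bits × 213 symbols = 639 bits.
Huffman merges:
merge s3(11) and s2(18): 29
merge 29 and s4(35): 64
merge s6(40) and s5(49): 89
merge s1(60) and 64: 124
merge 89 and 124: 213
Huffman total = 29 + 64 + 89 + 124 + 213 = 519 bits.
Saving = 639 − 519 = 120 bits.

120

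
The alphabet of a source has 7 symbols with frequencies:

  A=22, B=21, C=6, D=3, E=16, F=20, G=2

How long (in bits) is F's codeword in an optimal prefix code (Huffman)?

Repeatedly merge the two smallest:
merge G(2) and D(3): 5
merge 5 and C(6): 11
merge 11 and E(16): 27
merge F(20) and B(21): 41
merge A(22) and 27: 49
merge 41 and 49: 90
F's leaf is at depth 2, giving a 2-bit codeword.

2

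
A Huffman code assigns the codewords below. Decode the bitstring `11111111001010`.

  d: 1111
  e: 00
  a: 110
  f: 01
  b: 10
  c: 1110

ddebb

Read left to right; each codeword is recognised as soon as it completes (prefix code):
  1111→d | 1111→d | 00→e | 10→b | 10→b
Decoded message: ddebb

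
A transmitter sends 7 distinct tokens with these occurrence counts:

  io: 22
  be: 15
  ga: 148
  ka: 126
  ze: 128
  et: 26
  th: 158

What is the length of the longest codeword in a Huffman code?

Merge the two lowest-weight nodes at each step:
be(15) + io(22) → 37
et(26) + 37 → 63
63 + ka(126) → 189
ze(128) + ga(148) → 276
th(158) + 189 → 347
276 + 347 → 623
The rarest symbols sit at the bottom; the longest codeword is 5 bits.

5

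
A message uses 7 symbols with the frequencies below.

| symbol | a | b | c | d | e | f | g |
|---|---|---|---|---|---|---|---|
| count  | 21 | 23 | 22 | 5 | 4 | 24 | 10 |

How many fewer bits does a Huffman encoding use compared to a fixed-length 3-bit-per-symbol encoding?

41

Fixed-length: 3 bits × 109 symbols = 327 bits.
Huffman merges:
e(4) + d(5) → 9
9 + g(10) → 19
19 + a(21) → 40
c(22) + b(23) → 45
f(24) + 40 → 64
45 + 64 → 109
Huffman total = 9 + 19 + 40 + 45 + 64 + 109 = 286 bits.
Saving = 327 − 286 = 41 bits.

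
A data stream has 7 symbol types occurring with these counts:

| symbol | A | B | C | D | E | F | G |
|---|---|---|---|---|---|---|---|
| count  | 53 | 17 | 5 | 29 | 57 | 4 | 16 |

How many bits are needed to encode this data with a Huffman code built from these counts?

Merge the two smallest weights repeatedly:
merge F(4) and C(5): 9
merge 9 and G(16): 25
merge B(17) and 25: 42
merge D(29) and 42: 71
merge A(53) and E(57): 110
merge 71 and 110: 181
Each symbol's bit-cost is frequency × depth; summing gives 438 bits (equivalently 9 + 25 + 42 + 71 + 110 + 181).

438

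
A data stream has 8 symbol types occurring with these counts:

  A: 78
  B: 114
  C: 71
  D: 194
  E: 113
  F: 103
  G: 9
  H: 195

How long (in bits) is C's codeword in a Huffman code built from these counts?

5

Huffman merges, smallest pair first:
merge G(9) and C(71): 80
merge A(78) and 80: 158
merge F(103) and E(113): 216
merge B(114) and 158: 272
merge D(194) and H(195): 389
merge 216 and 272: 488
merge 389 and 488: 877
C sits 5 levels below the root, so its codeword is 5 bits.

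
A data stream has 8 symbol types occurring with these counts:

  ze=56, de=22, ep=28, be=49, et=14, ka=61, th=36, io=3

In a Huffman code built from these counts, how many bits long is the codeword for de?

4

Huffman merges, smallest pair first:
merge io(3) and et(14): 17
merge 17 and de(22): 39
merge ep(28) and th(36): 64
merge 39 and be(49): 88
merge ze(56) and ka(61): 117
merge 64 and 88: 152
merge 117 and 152: 269
de's leaf is at depth 4, giving a 4-bit codeword.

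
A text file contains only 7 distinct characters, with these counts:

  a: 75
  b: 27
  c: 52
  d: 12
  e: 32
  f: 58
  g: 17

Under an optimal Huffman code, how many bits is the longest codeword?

Merge the two lowest-weight nodes at each step:
combine d(12), g(17) → 29
combine b(27), 29 → 56
combine e(32), c(52) → 84
combine 56, f(58) → 114
combine a(75), 84 → 159
combine 114, 159 → 273
Maximum depth reached is 4.

4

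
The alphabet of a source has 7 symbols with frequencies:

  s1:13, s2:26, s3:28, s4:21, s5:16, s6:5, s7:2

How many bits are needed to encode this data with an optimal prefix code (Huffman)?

285

Build the Huffman tree bottom-up:
merge s7(2) and s6(5): 7
merge 7 and s1(13): 20
merge s5(16) and 20: 36
merge s4(21) and s2(26): 47
merge s3(28) and 36: 64
merge 47 and 64: 111
The encoded length is the sum of every internal node's weight: 7 + 20 + 36 + 47 + 64 + 111 = 285 bits.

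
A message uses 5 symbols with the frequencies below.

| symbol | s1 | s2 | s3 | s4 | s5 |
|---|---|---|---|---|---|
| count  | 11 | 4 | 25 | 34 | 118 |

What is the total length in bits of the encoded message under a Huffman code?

Greedily combine the two least-frequent nodes:
merge s2(4) and s1(11): 15
merge 15 and s3(25): 40
merge s4(34) and 40: 74
merge 74 and s5(118): 192
Total encoded bits = sum of merged weights = 15 + 40 + 74 + 192 = 321.

321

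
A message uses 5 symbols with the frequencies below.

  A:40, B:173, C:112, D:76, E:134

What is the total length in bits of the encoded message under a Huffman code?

Merge the two smallest weights repeatedly:
A(40) + D(76) → 116
C(112) + 116 → 228
E(134) + B(173) → 307
228 + 307 → 535
Total encoded bits = sum of merged weights = 116 + 228 + 307 + 535 = 1186.

1186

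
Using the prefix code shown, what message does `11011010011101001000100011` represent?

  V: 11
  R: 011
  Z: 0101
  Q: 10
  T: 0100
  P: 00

Read left to right; each codeword is recognised as soon as it completes (prefix code):
  11→V | 011→R | 0100→T | 11→V | 10→Q | 10→Q | 0100→T | 0100→T | 011→R
Decoded message: VRTVQQTTR

VRTVQQTTR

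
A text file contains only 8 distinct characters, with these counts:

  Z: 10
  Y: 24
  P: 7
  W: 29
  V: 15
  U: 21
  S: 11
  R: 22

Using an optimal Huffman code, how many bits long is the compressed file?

405

Greedily combine the two least-frequent nodes:
P(7) + Z(10) → 17
S(11) + V(15) → 26
17 + U(21) → 38
R(22) + Y(24) → 46
26 + W(29) → 55
38 + 46 → 84
55 + 84 → 139
The encoded length is the sum of every internal node's weight: 17 + 26 + 38 + 46 + 55 + 84 + 139 = 405 bits.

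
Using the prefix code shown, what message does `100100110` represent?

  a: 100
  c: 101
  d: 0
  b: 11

aabd

Read left to right; each codeword is recognised as soon as it completes (prefix code):
  100→a | 100→a | 11→b | 0→d
Decoded message: aabd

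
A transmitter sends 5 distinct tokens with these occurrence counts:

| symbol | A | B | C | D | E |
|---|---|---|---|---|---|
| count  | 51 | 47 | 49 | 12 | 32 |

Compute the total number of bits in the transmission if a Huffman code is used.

Merge the two smallest weights repeatedly:
D(12) + E(32) → 44
44 + B(47) → 91
C(49) + A(51) → 100
91 + 100 → 191
The encoded length is the sum of every internal node's weight: 44 + 91 + 100 + 191 = 426 bits.

426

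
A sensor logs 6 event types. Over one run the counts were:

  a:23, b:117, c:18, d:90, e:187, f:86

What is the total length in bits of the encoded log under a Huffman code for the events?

1210

Build the Huffman tree bottom-up:
combine c(18), a(23) → 41
combine 41, f(86) → 127
combine d(90), b(117) → 207
combine 127, e(187) → 314
combine 207, 314 → 521
Each symbol's bit-cost is frequency × depth; summing gives 1210 bits (equivalently 41 + 127 + 207 + 314 + 521).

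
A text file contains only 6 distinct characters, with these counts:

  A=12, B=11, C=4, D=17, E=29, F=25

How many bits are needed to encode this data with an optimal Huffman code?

Greedily combine the two least-frequent nodes:
combine C(4), B(11) → 15
combine A(12), 15 → 27
combine D(17), F(25) → 42
combine 27, E(29) → 56
combine 42, 56 → 98
Total encoded bits = sum of merged weights = 15 + 27 + 42 + 56 + 98 = 238.

238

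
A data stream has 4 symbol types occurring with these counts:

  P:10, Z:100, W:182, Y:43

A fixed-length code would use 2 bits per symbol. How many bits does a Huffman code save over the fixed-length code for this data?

Fixed-length: 2 bits × 335 symbols = 670 bits.
Huffman merges:
merge P(10) and Y(43): 53
merge 53 and Z(100): 153
merge 153 and W(182): 335
Huffman total = 53 + 153 + 335 = 541 bits.
Saving = 670 − 541 = 129 bits.

129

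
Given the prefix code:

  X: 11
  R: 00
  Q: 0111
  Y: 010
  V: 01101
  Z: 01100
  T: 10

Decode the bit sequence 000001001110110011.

Read left to right; each codeword is recognised as soon as it completes (prefix code):
  00→R | 00→R | 010→Y | 0111→Q | 01100→Z | 11→X
Decoded message: RRYQZX

RRYQZX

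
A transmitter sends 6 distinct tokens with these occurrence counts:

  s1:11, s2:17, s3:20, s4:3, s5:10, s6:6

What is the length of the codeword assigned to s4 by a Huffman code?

4

Build the tree from the bottom:
combine s4(3), s6(6) → 9
combine 9, s5(10) → 19
combine s1(11), s2(17) → 28
combine 19, s3(20) → 39
combine 28, 39 → 67
The subtree containing s4 is merged 4 times, so code length = 4.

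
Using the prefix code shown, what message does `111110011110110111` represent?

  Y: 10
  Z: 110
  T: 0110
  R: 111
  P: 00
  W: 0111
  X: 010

RZWYZR

Read left to right; each codeword is recognised as soon as it completes (prefix code):
  111→R | 110→Z | 0111→W | 10→Y | 110→Z | 111→R
Decoded message: RZWYZR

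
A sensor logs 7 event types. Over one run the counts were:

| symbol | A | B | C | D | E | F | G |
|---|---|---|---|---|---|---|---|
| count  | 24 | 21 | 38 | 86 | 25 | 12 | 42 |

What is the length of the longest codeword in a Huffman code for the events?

4

Merge the two lowest-weight nodes at each step:
F(12) + B(21) → 33
A(24) + E(25) → 49
33 + C(38) → 71
G(42) + 49 → 91
71 + D(86) → 157
91 + 157 → 248
The rarest symbols sit at the bottom; the longest codeword is 4 bits.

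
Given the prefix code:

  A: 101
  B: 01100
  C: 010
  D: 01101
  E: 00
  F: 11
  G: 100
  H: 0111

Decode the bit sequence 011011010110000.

Read left to right; each codeword is recognised as soon as it completes (prefix code):
  01101→D | 101→A | 01100→B | 00→E
Decoded message: DABE

DABE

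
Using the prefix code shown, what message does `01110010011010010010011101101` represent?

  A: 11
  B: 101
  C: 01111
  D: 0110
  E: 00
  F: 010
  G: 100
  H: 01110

HFDGGGABB

Read left to right; each codeword is recognised as soon as it completes (prefix code):
  01110→H | 010→F | 0110→D | 100→G | 100→G | 100→G | 11→A | 101→B | 101→B
Decoded message: HFDGGGABB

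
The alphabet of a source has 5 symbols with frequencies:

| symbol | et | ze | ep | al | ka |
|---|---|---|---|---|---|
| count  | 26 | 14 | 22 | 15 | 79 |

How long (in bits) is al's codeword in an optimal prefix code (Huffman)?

Build the tree from the bottom:
merge ze(14) and al(15): 29
merge ep(22) and et(26): 48
merge 29 and 48: 77
merge 77 and ka(79): 156
al sits 3 levels below the root, so its codeword is 3 bits.

3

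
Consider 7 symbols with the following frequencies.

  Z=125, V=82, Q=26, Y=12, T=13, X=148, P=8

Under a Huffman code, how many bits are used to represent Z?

Repeatedly merge the two smallest:
combine P(8), Y(12) → 20
combine T(13), 20 → 33
combine Q(26), 33 → 59
combine 59, V(82) → 141
combine Z(125), 141 → 266
combine X(148), 266 → 414
The subtree containing Z is merged 2 times, so code length = 2.

2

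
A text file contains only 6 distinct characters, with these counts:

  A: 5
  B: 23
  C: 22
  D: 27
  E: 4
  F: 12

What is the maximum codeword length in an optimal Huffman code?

4

Merge the two lowest-weight nodes at each step:
merge E(4) and A(5): 9
merge 9 and F(12): 21
merge 21 and C(22): 43
merge B(23) and D(27): 50
merge 43 and 50: 93
The first pair merged (E, A) ends up deepest, at depth 4.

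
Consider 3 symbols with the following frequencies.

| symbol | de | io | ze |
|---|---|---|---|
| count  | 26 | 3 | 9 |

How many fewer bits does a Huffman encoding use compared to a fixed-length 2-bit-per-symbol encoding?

26

Fixed-length: 2 bits × 38 symbols = 76 bits.
Huffman merges:
io(3) + ze(9) → 12
12 + de(26) → 38
Huffman total = 12 + 38 = 50 bits.
Saving = 76 − 50 = 26 bits.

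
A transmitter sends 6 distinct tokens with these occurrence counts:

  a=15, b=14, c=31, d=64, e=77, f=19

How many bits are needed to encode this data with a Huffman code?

517

Greedily combine the two least-frequent nodes:
b(14) + a(15) → 29
f(19) + 29 → 48
c(31) + 48 → 79
d(64) + e(77) → 141
79 + 141 → 220
Total encoded bits = sum of merged weights = 29 + 48 + 79 + 141 + 220 = 517.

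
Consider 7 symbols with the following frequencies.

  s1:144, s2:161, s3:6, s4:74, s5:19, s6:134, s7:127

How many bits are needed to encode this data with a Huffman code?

1680

Build the Huffman tree bottom-up:
combine s3(6), s5(19) → 25
combine 25, s4(74) → 99
combine 99, s7(127) → 226
combine s6(134), s1(144) → 278
combine s2(161), 226 → 387
combine 278, 387 → 665
Each symbol's bit-cost is frequency × depth; summing gives 1680 bits (equivalently 25 + 99 + 226 + 278 + 387 + 665).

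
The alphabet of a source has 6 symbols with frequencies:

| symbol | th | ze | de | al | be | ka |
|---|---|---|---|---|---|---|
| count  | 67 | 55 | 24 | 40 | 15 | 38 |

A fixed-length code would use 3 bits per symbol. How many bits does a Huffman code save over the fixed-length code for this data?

Fixed-length: 3 bits × 239 symbols = 717 bits.
Huffman merges:
combine be(15), de(24) → 39
combine ka(38), 39 → 77
combine al(40), ze(55) → 95
combine th(67), 77 → 144
combine 95, 144 → 239
Huffman total = 39 + 77 + 95 + 144 + 239 = 594 bits.
Saving = 717 − 594 = 123 bits.

123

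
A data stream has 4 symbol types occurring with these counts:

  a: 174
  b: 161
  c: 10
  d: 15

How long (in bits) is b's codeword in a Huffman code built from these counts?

2

Build the tree from the bottom:
combine c(10), d(15) → 25
combine 25, b(161) → 186
combine a(174), 186 → 360
b's leaf is at depth 2, giving a 2-bit codeword.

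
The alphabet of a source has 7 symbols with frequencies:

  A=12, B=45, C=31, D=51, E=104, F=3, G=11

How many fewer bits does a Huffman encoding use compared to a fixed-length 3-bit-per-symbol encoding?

Fixed-length: 3 bits × 257 symbols = 771 bits.
Huffman merges:
merge F(3) and G(11): 14
merge A(12) and 14: 26
merge 26 and C(31): 57
merge B(45) and D(51): 96
merge 57 and 96: 153
merge E(104) and 153: 257
Huffman total = 14 + 26 + 57 + 96 + 153 + 257 = 603 bits.
Saving = 771 − 603 = 168 bits.

168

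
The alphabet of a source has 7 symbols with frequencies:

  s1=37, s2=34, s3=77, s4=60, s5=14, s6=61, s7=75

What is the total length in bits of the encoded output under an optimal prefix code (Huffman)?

Greedily combine the two least-frequent nodes:
combine s5(14), s2(34) → 48
combine s1(37), 48 → 85
combine s4(60), s6(61) → 121
combine s7(75), s3(77) → 152
combine 85, 121 → 206
combine 152, 206 → 358
Total encoded bits = sum of merged weights = 48 + 85 + 121 + 152 + 206 + 358 = 970.

970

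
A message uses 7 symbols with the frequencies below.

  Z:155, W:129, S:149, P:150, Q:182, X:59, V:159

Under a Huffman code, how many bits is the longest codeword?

Merge the two lowest-weight nodes at each step:
merge X(59) and W(129): 188
merge S(149) and P(150): 299
merge Z(155) and V(159): 314
merge Q(182) and 188: 370
merge 299 and 314: 613
merge 370 and 613: 983
The rarest symbols sit at the bottom; the longest codeword is 3 bits.

3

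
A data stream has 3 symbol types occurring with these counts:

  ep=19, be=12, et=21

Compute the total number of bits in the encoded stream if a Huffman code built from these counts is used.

83

Greedily combine the two least-frequent nodes:
merge be(12) and ep(19): 31
merge et(21) and 31: 52
Each symbol's bit-cost is frequency × depth; summing gives 83 bits (equivalently 31 + 52).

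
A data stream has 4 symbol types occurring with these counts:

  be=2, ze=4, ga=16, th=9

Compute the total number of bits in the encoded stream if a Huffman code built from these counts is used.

52

Build the Huffman tree bottom-up:
be(2) + ze(4) → 6
6 + th(9) → 15
15 + ga(16) → 31
Each symbol's bit-cost is frequency × depth; summing gives 52 bits (equivalently 6 + 15 + 31).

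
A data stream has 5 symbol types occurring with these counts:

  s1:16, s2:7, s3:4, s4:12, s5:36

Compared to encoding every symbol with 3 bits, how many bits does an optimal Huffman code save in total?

Fixed-length: 3 bits × 75 symbols = 225 bits.
Huffman merges:
s3(4) + s2(7) → 11
11 + s4(12) → 23
s1(16) + 23 → 39
s5(36) + 39 → 75
Huffman total = 11 + 23 + 39 + 75 = 148 bits.
Saving = 225 − 148 = 77 bits.

77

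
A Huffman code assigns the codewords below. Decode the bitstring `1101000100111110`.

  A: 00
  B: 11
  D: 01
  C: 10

BDADABBC

Read left to right; each codeword is recognised as soon as it completes (prefix code):
  11→B | 01→D | 00→A | 01→D | 00→A | 11→B | 11→B | 10→C
Decoded message: BDADABBC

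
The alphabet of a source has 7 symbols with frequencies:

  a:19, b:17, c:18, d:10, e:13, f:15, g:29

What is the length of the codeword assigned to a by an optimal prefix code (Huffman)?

3

Repeatedly merge the two smallest:
merge d(10) and e(13): 23
merge f(15) and b(17): 32
merge c(18) and a(19): 37
merge 23 and g(29): 52
merge 32 and 37: 69
merge 52 and 69: 121
a's leaf is at depth 3, giving a 3-bit codeword.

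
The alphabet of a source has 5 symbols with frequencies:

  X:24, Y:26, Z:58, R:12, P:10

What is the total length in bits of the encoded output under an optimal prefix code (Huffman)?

270

Build the Huffman tree bottom-up:
combine P(10), R(12) → 22
combine 22, X(24) → 46
combine Y(26), 46 → 72
combine Z(58), 72 → 130
The encoded length is the sum of every internal node's weight: 22 + 46 + 72 + 130 = 270 bits.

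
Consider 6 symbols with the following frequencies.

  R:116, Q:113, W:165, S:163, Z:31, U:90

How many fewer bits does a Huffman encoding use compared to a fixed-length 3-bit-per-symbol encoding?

328

Fixed-length: 3 bits × 678 symbols = 2034 bits.
Huffman merges:
Z(31) + U(90) → 121
Q(113) + R(116) → 229
121 + S(163) → 284
W(165) + 229 → 394
284 + 394 → 678
Huffman total = 121 + 229 + 284 + 394 + 678 = 1706 bits.
Saving = 2034 − 1706 = 328 bits.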